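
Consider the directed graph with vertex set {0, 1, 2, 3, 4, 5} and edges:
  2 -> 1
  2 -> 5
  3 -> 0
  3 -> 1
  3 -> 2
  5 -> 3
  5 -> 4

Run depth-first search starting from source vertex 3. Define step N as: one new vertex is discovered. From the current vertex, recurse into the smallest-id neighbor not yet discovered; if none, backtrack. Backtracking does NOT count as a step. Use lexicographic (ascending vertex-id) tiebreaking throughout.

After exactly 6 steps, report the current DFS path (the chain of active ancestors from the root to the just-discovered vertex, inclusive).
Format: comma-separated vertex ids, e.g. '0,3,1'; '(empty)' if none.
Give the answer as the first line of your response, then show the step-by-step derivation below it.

3,2,5,4

step 1: discover 3; path=3; order=3
step 2: discover 0; path=3>0; order=3,0
step 3: discover 1; path=3>1; order=3,0,1
step 4: discover 2; path=3>2; order=3,0,1,2
step 5: discover 5; path=3>2>5; order=3,0,1,2,5
step 6: discover 4; path=3>2>5>4; order=3,0,1,2,5,4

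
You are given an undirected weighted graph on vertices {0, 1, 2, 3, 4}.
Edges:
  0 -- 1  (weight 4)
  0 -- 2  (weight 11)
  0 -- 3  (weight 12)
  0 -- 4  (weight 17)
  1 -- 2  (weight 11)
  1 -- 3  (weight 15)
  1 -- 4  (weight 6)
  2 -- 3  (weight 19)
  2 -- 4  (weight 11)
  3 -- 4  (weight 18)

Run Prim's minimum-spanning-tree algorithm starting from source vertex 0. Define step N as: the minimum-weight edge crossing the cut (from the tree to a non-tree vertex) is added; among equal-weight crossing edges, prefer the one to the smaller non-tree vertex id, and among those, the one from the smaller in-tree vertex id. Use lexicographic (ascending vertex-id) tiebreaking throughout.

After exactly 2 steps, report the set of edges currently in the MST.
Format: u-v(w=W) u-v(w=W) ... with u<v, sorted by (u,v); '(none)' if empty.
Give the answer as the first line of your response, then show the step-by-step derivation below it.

0-1(w=4) 1-4(w=6)

step 1: add edge 0-1 (w=4); MST = {0-1(w=4)}
step 2: add edge 1-4 (w=6); MST = {0-1(w=4) 1-4(w=6)}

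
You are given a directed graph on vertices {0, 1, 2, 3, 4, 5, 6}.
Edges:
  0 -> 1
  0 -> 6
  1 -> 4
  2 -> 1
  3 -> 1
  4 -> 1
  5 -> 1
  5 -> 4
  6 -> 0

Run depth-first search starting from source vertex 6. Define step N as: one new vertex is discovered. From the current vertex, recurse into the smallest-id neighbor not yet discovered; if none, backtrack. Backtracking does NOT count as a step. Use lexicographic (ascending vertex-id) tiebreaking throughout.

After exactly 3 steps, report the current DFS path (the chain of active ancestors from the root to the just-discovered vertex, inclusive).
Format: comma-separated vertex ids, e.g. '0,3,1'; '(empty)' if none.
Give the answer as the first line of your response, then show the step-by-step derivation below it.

6,0,1

step 1: discover 6; path=6; order=6
step 2: discover 0; path=6>0; order=6,0
step 3: discover 1; path=6>0>1; order=6,0,1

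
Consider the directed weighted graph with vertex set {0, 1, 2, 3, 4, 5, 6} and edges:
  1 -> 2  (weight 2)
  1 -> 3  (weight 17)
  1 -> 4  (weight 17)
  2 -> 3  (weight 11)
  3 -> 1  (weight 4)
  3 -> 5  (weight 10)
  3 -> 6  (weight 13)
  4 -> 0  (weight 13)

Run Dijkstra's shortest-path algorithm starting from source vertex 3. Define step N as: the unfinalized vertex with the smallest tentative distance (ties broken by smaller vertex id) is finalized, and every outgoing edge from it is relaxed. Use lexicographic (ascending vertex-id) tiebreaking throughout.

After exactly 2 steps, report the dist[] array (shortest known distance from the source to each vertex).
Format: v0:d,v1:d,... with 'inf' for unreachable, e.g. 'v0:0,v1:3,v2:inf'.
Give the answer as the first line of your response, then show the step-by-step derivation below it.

v0:inf,v1:4,v2:6,v3:0,v4:21,v5:10,v6:13

step 1: dist = v0:inf,v1:4,v2:inf,v3:0,v4:inf,v5:10,v6:13
step 2: dist = v0:inf,v1:4,v2:6,v3:0,v4:21,v5:10,v6:13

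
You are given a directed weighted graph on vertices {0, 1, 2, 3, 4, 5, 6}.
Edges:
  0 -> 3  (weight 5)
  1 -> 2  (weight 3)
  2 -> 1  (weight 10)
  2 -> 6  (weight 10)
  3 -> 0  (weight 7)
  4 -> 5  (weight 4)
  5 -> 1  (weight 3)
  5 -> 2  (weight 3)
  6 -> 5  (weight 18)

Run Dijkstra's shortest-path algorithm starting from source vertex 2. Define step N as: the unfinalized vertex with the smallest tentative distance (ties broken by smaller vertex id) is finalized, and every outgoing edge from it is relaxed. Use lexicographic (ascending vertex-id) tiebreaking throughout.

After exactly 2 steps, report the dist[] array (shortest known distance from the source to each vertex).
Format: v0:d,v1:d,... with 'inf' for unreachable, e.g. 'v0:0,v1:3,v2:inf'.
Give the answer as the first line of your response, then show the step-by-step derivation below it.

v0:inf,v1:10,v2:0,v3:inf,v4:inf,v5:inf,v6:10

step 1: dist = v0:inf,v1:10,v2:0,v3:inf,v4:inf,v5:inf,v6:10
step 2: dist = v0:inf,v1:10,v2:0,v3:inf,v4:inf,v5:inf,v6:10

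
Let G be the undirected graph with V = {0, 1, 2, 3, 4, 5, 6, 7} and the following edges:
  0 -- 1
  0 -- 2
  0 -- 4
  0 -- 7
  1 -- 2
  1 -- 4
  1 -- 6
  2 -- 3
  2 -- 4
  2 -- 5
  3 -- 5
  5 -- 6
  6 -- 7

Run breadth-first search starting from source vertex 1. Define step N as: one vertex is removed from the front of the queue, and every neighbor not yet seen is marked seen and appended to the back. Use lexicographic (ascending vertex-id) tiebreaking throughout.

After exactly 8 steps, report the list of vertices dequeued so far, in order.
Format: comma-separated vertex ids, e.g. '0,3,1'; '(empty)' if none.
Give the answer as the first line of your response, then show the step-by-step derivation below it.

1,0,2,4,6,7,3,5

step 1: dequeue 1; queue=[0,2,4,6]; order=1
step 2: dequeue 0; queue=[2,4,6,7]; order=1,0
step 3: dequeue 2; queue=[4,6,7,3,5]; order=1,0,2
step 4: dequeue 4; queue=[6,7,3,5]; order=1,0,2,4
step 5: dequeue 6; queue=[7,3,5]; order=1,0,2,4,6
step 6: dequeue 7; queue=[3,5]; order=1,0,2,4,6,7
step 7: dequeue 3; queue=[5]; order=1,0,2,4,6,7,3
step 8: dequeue 5; queue=[(empty)]; order=1,0,2,4,6,7,3,5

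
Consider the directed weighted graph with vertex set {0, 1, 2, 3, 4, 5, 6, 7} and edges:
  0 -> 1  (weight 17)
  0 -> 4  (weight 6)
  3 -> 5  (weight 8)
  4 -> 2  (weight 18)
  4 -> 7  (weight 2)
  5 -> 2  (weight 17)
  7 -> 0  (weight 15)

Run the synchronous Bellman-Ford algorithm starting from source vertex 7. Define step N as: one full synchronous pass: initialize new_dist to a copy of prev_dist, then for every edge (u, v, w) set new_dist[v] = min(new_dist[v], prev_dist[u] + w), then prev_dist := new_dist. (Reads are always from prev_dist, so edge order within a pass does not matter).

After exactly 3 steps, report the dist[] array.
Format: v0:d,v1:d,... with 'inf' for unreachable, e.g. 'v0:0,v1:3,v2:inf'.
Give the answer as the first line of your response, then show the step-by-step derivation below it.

v0:15,v1:32,v2:39,v3:inf,v4:21,v5:inf,v6:inf,v7:0

step 1: dist = v0:15,v1:inf,v2:inf,v3:inf,v4:inf,v5:inf,v6:inf,v7:0
step 2: dist = v0:15,v1:32,v2:inf,v3:inf,v4:21,v5:inf,v6:inf,v7:0
step 3: dist = v0:15,v1:32,v2:39,v3:inf,v4:21,v5:inf,v6:inf,v7:0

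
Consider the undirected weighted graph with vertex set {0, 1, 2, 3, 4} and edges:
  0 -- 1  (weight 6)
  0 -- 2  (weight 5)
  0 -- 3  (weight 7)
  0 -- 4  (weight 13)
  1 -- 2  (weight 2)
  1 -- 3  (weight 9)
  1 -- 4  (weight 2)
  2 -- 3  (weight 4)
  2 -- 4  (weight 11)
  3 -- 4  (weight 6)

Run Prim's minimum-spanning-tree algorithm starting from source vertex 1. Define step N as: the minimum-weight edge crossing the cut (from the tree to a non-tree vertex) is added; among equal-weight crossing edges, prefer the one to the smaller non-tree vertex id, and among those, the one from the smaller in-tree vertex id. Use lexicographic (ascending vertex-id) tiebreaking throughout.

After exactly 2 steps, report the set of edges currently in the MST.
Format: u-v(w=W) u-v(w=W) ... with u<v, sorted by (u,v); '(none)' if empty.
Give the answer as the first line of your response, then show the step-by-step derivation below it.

1-2(w=2) 1-4(w=2)

step 1: add edge 1-2 (w=2); MST = {1-2(w=2)}
step 2: add edge 1-4 (w=2); MST = {1-2(w=2) 1-4(w=2)}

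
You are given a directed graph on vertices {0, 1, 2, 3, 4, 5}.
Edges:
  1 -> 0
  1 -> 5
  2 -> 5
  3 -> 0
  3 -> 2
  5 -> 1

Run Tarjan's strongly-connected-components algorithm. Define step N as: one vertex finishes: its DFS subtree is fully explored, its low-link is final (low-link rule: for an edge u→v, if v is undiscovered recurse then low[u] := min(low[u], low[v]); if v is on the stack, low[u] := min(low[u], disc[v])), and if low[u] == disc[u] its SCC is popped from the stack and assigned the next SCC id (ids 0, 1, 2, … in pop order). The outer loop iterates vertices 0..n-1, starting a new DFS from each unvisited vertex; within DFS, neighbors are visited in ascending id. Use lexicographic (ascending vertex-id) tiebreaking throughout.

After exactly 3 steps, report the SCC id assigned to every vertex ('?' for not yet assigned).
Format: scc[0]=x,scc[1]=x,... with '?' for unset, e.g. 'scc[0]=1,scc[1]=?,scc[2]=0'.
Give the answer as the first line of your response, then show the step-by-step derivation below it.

scc[0]=0,scc[1]=1,scc[2]=?,scc[3]=?,scc[4]=?,scc[5]=1

step 1: low=(low[0]=0,low[1]=?,low[2]=?,low[3]=?,low[4]=?,low[5]=?); scc=(scc[0]=0,scc[1]=?,scc[2]=?,scc[3]=?,scc[4]=?,scc[5]=?)
step 2: low=(low[0]=0,low[1]=1,low[2]=?,low[3]=?,low[4]=?,low[5]=1); scc=(scc[0]=0,scc[1]=?,scc[2]=?,scc[3]=?,scc[4]=?,scc[5]=?)
step 3: low=(low[0]=0,low[1]=1,low[2]=?,low[3]=?,low[4]=?,low[5]=1); scc=(scc[0]=0,scc[1]=1,scc[2]=?,scc[3]=?,scc[4]=?,scc[5]=1)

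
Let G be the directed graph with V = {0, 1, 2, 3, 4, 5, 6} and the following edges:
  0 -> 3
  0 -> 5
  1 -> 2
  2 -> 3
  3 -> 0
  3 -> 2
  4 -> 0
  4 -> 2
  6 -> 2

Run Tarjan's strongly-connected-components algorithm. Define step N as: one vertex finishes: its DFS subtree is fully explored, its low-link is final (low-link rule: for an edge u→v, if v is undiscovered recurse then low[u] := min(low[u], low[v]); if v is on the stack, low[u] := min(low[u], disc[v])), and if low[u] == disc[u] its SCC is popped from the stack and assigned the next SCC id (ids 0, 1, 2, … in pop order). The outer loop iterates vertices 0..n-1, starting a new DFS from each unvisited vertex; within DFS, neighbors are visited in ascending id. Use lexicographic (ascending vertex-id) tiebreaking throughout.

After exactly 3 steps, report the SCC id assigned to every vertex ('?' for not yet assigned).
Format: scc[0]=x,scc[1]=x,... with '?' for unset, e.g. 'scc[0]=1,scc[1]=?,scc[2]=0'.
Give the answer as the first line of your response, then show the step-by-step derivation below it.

scc[0]=?,scc[1]=?,scc[2]=?,scc[3]=?,scc[4]=?,scc[5]=0,scc[6]=?

step 1: low=(low[0]=0,low[1]=?,low[2]=1,low[3]=0,low[4]=?,low[5]=?,low[6]=?); scc=(scc[0]=?,scc[1]=?,scc[2]=?,scc[3]=?,scc[4]=?,scc[5]=?,scc[6]=?)
step 2: low=(low[0]=0,low[1]=?,low[2]=1,low[3]=0,low[4]=?,low[5]=?,low[6]=?); scc=(scc[0]=?,scc[1]=?,scc[2]=?,scc[3]=?,scc[4]=?,scc[5]=?,scc[6]=?)
step 3: low=(low[0]=0,low[1]=?,low[2]=1,low[3]=0,low[4]=?,low[5]=3,low[6]=?); scc=(scc[0]=?,scc[1]=?,scc[2]=?,scc[3]=?,scc[4]=?,scc[5]=0,scc[6]=?)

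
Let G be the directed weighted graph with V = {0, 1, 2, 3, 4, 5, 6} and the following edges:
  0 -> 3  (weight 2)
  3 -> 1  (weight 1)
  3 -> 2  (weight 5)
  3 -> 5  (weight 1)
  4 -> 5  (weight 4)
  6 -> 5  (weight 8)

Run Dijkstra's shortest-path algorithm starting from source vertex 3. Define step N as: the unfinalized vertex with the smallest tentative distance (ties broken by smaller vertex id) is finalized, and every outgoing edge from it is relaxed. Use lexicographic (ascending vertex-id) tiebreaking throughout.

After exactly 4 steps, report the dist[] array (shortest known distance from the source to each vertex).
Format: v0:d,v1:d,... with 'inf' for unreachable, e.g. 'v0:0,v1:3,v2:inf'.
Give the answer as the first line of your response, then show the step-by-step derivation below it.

v0:inf,v1:1,v2:5,v3:0,v4:inf,v5:1,v6:inf

step 1: dist = v0:inf,v1:1,v2:5,v3:0,v4:inf,v5:1,v6:inf
step 2: dist = v0:inf,v1:1,v2:5,v3:0,v4:inf,v5:1,v6:inf
step 3: dist = v0:inf,v1:1,v2:5,v3:0,v4:inf,v5:1,v6:inf
step 4: dist = v0:inf,v1:1,v2:5,v3:0,v4:inf,v5:1,v6:inf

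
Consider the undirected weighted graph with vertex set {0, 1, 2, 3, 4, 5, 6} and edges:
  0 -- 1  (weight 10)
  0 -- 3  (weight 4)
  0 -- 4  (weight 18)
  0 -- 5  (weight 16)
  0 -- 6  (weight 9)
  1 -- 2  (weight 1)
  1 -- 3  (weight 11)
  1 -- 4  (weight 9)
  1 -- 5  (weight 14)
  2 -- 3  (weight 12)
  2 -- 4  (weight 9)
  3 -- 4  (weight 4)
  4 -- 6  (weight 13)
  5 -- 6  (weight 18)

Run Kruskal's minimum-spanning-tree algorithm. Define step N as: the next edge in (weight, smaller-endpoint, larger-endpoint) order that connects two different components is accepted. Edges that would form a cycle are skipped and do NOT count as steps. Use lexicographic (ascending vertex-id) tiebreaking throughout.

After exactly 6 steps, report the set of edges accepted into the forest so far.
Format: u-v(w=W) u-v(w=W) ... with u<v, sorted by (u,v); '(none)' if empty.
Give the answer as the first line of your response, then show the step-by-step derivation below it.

0-3(w=4) 0-6(w=9) 1-2(w=1) 1-4(w=9) 1-5(w=14) 3-4(w=4)

step 1: add edge 1-2 (w=1); MST = {1-2(w=1)}
step 2: add edge 0-3 (w=4); MST = {0-3(w=4) 1-2(w=1)}
step 3: add edge 3-4 (w=4); MST = {0-3(w=4) 1-2(w=1) 3-4(w=4)}
step 4: add edge 0-6 (w=9); MST = {0-3(w=4) 0-6(w=9) 1-2(w=1) 3-4(w=4)}
step 5: add edge 1-4 (w=9); MST = {0-3(w=4) 0-6(w=9) 1-2(w=1) 1-4(w=9) 3-4(w=4)}
step 6: add edge 1-5 (w=14); MST = {0-3(w=4) 0-6(w=9) 1-2(w=1) 1-4(w=9) 1-5(w=14) 3-4(w=4)}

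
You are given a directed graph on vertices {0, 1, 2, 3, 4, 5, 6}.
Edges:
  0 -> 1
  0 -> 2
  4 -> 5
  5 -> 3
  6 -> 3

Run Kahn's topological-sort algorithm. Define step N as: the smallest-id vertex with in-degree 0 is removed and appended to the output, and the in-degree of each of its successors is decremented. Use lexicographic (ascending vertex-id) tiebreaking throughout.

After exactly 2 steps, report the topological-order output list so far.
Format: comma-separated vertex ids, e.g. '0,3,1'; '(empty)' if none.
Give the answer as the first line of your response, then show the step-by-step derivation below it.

0,1

step 1: output 0; order=[0]; indeg=(0,0,0,2,0,1,0)
step 2: output 1; order=[0,1]; indeg=(0,0,0,2,0,1,0)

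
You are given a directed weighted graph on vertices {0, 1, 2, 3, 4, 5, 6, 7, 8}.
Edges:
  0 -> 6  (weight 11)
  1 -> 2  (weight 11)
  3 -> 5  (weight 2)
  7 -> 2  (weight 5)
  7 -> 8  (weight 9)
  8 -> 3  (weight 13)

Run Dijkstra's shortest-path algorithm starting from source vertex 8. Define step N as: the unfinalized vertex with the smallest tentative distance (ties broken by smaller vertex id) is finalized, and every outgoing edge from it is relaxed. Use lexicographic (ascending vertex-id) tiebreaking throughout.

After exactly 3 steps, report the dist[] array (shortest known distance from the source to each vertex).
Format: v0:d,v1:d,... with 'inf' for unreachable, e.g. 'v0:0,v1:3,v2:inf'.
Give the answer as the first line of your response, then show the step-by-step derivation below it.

v0:inf,v1:inf,v2:inf,v3:13,v4:inf,v5:15,v6:inf,v7:inf,v8:0

step 1: dist = v0:inf,v1:inf,v2:inf,v3:13,v4:inf,v5:inf,v6:inf,v7:inf,v8:0
step 2: dist = v0:inf,v1:inf,v2:inf,v3:13,v4:inf,v5:15,v6:inf,v7:inf,v8:0
step 3: dist = v0:inf,v1:inf,v2:inf,v3:13,v4:inf,v5:15,v6:inf,v7:inf,v8:0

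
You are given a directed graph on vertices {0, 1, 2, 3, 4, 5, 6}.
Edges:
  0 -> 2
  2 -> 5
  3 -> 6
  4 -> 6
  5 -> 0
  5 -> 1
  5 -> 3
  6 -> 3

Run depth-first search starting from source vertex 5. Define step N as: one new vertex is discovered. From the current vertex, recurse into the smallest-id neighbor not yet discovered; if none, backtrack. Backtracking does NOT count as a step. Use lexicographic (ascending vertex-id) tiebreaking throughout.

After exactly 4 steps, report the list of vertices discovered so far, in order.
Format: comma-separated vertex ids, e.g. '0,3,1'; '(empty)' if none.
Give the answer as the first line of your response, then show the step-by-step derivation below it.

5,0,2,1

step 1: discover 5; path=5; order=5
step 2: discover 0; path=5>0; order=5,0
step 3: discover 2; path=5>0>2; order=5,0,2
step 4: discover 1; path=5>1; order=5,0,2,1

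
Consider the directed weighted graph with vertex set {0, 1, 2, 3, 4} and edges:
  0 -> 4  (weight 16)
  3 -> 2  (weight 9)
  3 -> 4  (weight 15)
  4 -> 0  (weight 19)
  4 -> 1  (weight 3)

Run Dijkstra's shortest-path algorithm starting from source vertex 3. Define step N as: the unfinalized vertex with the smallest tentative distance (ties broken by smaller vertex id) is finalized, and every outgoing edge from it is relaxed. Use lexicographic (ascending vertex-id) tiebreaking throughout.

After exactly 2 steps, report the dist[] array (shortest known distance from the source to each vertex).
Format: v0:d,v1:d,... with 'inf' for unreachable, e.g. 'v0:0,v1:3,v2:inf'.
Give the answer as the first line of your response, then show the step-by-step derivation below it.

v0:inf,v1:inf,v2:9,v3:0,v4:15

step 1: dist = v0:inf,v1:inf,v2:9,v3:0,v4:15
step 2: dist = v0:inf,v1:inf,v2:9,v3:0,v4:15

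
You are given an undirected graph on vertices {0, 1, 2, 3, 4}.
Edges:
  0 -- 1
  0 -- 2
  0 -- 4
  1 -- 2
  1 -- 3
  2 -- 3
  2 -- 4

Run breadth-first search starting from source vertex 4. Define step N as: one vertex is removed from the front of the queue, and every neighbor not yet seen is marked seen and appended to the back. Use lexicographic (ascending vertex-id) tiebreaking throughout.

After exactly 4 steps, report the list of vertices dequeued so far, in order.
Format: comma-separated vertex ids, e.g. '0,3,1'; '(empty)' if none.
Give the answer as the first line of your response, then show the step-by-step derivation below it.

4,0,2,1

step 1: dequeue 4; queue=[0,2]; order=4
step 2: dequeue 0; queue=[2,1]; order=4,0
step 3: dequeue 2; queue=[1,3]; order=4,0,2
step 4: dequeue 1; queue=[3]; order=4,0,2,1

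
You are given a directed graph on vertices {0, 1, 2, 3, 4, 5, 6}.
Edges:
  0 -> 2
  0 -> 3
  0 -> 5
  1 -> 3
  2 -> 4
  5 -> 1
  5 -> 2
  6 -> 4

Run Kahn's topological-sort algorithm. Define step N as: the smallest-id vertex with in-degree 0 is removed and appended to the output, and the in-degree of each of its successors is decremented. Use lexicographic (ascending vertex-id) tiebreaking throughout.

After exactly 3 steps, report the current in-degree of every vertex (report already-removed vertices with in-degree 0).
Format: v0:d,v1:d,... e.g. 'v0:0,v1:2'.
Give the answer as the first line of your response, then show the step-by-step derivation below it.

v0:0,v1:0,v2:0,v3:0,v4:2,v5:0,v6:0

step 1: output 0; order=[0]; indeg=(0,1,1,1,2,0,0)
step 2: output 5; order=[0,5]; indeg=(0,0,0,1,2,0,0)
step 3: output 1; order=[0,5,1]; indeg=(0,0,0,0,2,0,0)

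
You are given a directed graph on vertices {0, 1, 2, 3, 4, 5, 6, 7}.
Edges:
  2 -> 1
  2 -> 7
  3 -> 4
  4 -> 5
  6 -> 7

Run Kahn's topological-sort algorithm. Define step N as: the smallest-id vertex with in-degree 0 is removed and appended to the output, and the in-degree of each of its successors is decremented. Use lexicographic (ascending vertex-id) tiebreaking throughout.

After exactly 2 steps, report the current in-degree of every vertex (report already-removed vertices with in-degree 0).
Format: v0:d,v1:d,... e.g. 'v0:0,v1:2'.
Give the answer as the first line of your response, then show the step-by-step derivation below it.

v0:0,v1:0,v2:0,v3:0,v4:1,v5:1,v6:0,v7:1

step 1: output 0; order=[0]; indeg=(0,1,0,0,1,1,0,2)
step 2: output 2; order=[0,2]; indeg=(0,0,0,0,1,1,0,1)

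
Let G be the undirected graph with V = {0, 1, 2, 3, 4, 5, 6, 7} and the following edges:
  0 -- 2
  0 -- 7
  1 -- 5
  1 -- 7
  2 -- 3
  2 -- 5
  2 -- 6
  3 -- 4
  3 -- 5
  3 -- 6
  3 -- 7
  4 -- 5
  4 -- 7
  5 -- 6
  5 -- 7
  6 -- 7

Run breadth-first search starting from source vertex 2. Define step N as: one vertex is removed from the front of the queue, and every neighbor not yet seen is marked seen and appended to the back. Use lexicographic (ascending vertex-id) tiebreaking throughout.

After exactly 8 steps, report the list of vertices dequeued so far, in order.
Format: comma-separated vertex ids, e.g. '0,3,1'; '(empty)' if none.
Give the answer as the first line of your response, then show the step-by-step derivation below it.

2,0,3,5,6,7,4,1

step 1: dequeue 2; queue=[0,3,5,6]; order=2
step 2: dequeue 0; queue=[3,5,6,7]; order=2,0
step 3: dequeue 3; queue=[5,6,7,4]; order=2,0,3
step 4: dequeue 5; queue=[6,7,4,1]; order=2,0,3,5
step 5: dequeue 6; queue=[7,4,1]; order=2,0,3,5,6
step 6: dequeue 7; queue=[4,1]; order=2,0,3,5,6,7
step 7: dequeue 4; queue=[1]; order=2,0,3,5,6,7,4
step 8: dequeue 1; queue=[(empty)]; order=2,0,3,5,6,7,4,1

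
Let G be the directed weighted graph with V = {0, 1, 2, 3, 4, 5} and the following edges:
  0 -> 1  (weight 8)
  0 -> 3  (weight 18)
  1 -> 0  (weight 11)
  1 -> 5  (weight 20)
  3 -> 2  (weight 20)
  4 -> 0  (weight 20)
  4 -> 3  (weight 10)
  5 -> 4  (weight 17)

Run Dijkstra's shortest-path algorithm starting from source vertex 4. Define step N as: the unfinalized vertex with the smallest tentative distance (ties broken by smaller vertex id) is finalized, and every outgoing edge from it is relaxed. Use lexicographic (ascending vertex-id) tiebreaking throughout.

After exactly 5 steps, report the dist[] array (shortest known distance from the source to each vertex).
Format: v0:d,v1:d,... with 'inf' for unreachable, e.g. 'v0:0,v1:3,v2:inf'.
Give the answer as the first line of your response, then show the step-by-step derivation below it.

v0:20,v1:28,v2:30,v3:10,v4:0,v5:48

step 1: dist = v0:20,v1:inf,v2:inf,v3:10,v4:0,v5:inf
step 2: dist = v0:20,v1:inf,v2:30,v3:10,v4:0,v5:inf
step 3: dist = v0:20,v1:28,v2:30,v3:10,v4:0,v5:inf
step 4: dist = v0:20,v1:28,v2:30,v3:10,v4:0,v5:48
step 5: dist = v0:20,v1:28,v2:30,v3:10,v4:0,v5:48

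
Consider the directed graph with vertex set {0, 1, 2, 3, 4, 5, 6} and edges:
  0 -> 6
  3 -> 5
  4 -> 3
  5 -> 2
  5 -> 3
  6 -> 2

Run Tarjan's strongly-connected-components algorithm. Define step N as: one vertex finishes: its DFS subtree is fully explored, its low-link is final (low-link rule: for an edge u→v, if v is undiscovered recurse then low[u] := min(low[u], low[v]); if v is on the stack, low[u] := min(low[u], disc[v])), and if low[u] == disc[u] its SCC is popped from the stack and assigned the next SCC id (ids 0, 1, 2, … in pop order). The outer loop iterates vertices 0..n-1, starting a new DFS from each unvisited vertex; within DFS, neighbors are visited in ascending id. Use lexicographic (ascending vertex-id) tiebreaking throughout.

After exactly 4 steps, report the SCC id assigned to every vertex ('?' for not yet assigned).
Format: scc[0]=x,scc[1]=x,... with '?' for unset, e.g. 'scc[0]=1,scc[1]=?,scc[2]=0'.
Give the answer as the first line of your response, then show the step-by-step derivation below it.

scc[0]=2,scc[1]=3,scc[2]=0,scc[3]=?,scc[4]=?,scc[5]=?,scc[6]=1

step 1: low=(low[0]=0,low[1]=?,low[2]=2,low[3]=?,low[4]=?,low[5]=?,low[6]=1); scc=(scc[0]=?,scc[1]=?,scc[2]=0,scc[3]=?,scc[4]=?,scc[5]=?,scc[6]=?)
step 2: low=(low[0]=0,low[1]=?,low[2]=2,low[3]=?,low[4]=?,low[5]=?,low[6]=1); scc=(scc[0]=?,scc[1]=?,scc[2]=0,scc[3]=?,scc[4]=?,scc[5]=?,scc[6]=1)
step 3: low=(low[0]=0,low[1]=?,low[2]=2,low[3]=?,low[4]=?,low[5]=?,low[6]=1); scc=(scc[0]=2,scc[1]=?,scc[2]=0,scc[3]=?,scc[4]=?,scc[5]=?,scc[6]=1)
step 4: low=(low[0]=0,low[1]=3,low[2]=2,low[3]=?,low[4]=?,low[5]=?,low[6]=1); scc=(scc[0]=2,scc[1]=3,scc[2]=0,scc[3]=?,scc[4]=?,scc[5]=?,scc[6]=1)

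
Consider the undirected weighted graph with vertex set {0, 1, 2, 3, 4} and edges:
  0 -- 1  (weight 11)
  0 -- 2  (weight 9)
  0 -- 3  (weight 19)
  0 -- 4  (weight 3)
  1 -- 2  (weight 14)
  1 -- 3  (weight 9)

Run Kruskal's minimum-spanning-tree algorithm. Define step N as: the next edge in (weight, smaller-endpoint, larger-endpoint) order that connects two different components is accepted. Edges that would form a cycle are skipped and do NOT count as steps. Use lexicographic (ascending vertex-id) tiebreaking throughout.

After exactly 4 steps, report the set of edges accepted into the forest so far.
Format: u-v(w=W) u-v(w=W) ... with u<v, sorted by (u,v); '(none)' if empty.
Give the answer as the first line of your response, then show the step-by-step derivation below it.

0-1(w=11) 0-2(w=9) 0-4(w=3) 1-3(w=9)

step 1: add edge 0-4 (w=3); MST = {0-4(w=3)}
step 2: add edge 0-2 (w=9); MST = {0-2(w=9) 0-4(w=3)}
step 3: add edge 1-3 (w=9); MST = {0-2(w=9) 0-4(w=3) 1-3(w=9)}
step 4: add edge 0-1 (w=11); MST = {0-1(w=11) 0-2(w=9) 0-4(w=3) 1-3(w=9)}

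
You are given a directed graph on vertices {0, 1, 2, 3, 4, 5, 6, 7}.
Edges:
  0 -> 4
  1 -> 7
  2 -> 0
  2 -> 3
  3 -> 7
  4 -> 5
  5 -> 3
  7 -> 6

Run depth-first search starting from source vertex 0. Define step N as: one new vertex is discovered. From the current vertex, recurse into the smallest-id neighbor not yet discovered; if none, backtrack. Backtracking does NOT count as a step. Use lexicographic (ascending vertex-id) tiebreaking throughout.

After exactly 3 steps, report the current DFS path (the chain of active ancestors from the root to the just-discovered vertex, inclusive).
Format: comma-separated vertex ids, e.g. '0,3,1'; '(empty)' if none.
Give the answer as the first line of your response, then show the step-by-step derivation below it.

0,4,5

step 1: discover 0; path=0; order=0
step 2: discover 4; path=0>4; order=0,4
step 3: discover 5; path=0>4>5; order=0,4,5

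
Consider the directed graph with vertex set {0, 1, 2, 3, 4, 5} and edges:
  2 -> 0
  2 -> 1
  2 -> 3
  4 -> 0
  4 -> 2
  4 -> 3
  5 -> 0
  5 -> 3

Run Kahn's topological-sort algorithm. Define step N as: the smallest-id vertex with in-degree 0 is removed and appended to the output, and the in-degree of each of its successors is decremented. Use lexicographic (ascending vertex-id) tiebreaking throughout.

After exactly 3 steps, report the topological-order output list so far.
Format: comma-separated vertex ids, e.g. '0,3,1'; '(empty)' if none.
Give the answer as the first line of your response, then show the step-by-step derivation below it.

4,2,1

step 1: output 4; order=[4]; indeg=(2,1,0,2,0,0)
step 2: output 2; order=[4,2]; indeg=(1,0,0,1,0,0)
step 3: output 1; order=[4,2,1]; indeg=(1,0,0,1,0,0)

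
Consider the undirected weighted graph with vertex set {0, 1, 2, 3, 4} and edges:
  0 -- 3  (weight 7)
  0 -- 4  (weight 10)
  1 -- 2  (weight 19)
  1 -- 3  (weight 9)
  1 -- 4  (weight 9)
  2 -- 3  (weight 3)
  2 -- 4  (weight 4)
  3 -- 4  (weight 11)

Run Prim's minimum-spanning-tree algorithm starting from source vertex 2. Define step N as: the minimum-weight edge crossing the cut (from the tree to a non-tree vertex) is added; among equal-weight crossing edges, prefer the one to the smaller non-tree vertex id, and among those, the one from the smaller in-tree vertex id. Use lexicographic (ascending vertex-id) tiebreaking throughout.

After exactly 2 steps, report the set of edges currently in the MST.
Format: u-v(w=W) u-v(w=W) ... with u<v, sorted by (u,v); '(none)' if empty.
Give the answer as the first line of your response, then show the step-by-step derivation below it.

2-3(w=3) 2-4(w=4)

step 1: add edge 2-3 (w=3); MST = {2-3(w=3)}
step 2: add edge 2-4 (w=4); MST = {2-3(w=3) 2-4(w=4)}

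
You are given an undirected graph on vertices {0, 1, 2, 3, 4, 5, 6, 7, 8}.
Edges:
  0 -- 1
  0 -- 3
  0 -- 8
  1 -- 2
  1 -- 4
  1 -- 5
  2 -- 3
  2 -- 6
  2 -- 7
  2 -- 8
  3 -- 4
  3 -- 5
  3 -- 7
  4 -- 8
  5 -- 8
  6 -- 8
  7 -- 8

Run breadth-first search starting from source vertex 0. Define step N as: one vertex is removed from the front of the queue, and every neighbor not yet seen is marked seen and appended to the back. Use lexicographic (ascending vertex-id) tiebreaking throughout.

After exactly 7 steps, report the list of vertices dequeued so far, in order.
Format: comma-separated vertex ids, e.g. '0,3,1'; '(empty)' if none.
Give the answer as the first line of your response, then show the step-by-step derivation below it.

0,1,3,8,2,4,5

step 1: dequeue 0; queue=[1,3,8]; order=0
step 2: dequeue 1; queue=[3,8,2,4,5]; order=0,1
step 3: dequeue 3; queue=[8,2,4,5,7]; order=0,1,3
step 4: dequeue 8; queue=[2,4,5,7,6]; order=0,1,3,8
step 5: dequeue 2; queue=[4,5,7,6]; order=0,1,3,8,2
step 6: dequeue 4; queue=[5,7,6]; order=0,1,3,8,2,4
step 7: dequeue 5; queue=[7,6]; order=0,1,3,8,2,4,5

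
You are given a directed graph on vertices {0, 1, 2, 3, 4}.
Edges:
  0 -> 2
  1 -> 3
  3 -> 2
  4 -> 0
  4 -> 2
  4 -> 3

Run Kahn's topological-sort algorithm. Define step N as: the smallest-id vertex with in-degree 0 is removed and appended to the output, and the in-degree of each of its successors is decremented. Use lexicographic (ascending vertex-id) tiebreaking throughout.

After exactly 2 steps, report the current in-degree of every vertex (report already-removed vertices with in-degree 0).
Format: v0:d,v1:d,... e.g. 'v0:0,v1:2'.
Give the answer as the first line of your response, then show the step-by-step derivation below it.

v0:0,v1:0,v2:2,v3:0,v4:0

step 1: output 1; order=[1]; indeg=(1,0,3,1,0)
step 2: output 4; order=[1,4]; indeg=(0,0,2,0,0)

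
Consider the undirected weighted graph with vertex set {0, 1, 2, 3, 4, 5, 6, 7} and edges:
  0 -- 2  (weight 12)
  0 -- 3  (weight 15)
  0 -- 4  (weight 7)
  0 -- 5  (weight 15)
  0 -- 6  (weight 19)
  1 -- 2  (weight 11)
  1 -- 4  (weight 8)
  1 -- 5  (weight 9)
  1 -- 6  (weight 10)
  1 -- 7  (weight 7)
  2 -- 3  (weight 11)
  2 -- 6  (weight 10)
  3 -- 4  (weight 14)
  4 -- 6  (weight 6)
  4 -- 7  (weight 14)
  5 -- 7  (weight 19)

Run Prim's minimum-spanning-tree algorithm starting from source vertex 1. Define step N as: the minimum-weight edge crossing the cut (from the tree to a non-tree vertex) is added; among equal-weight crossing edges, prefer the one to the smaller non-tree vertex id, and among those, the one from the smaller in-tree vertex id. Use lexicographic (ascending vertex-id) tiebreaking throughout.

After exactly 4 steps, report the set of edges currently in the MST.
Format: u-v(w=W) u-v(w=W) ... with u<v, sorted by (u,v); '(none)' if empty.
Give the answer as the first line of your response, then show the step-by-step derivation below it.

0-4(w=7) 1-4(w=8) 1-7(w=7) 4-6(w=6)

step 1: add edge 1-7 (w=7); MST = {1-7(w=7)}
step 2: add edge 1-4 (w=8); MST = {1-4(w=8) 1-7(w=7)}
step 3: add edge 4-6 (w=6); MST = {1-4(w=8) 1-7(w=7) 4-6(w=6)}
step 4: add edge 0-4 (w=7); MST = {0-4(w=7) 1-4(w=8) 1-7(w=7) 4-6(w=6)}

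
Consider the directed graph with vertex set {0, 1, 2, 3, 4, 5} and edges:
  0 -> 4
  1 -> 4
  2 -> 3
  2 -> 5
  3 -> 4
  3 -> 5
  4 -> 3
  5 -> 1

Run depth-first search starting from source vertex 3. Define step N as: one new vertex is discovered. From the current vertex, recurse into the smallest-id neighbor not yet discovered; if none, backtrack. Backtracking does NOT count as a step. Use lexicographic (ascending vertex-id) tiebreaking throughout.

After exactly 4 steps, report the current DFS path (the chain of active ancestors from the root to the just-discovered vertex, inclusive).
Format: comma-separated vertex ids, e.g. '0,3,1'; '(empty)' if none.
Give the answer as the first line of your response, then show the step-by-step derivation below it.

3,5,1

step 1: discover 3; path=3; order=3
step 2: discover 4; path=3>4; order=3,4
step 3: discover 5; path=3>5; order=3,4,5
step 4: discover 1; path=3>5>1; order=3,4,5,1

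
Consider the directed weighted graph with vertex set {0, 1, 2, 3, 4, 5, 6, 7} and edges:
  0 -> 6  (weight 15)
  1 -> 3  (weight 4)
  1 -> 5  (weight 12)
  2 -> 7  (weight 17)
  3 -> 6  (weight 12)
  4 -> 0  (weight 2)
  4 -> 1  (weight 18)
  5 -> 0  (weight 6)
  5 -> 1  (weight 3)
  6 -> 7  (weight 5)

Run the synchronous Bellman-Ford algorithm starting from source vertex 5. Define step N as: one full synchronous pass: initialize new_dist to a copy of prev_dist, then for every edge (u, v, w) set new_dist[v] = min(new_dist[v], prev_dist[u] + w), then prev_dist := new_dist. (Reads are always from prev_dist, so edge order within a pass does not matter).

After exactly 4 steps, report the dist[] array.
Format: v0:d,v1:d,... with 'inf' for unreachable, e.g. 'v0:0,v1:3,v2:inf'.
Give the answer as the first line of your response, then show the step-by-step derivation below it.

v0:6,v1:3,v2:inf,v3:7,v4:inf,v5:0,v6:19,v7:24

step 1: dist = v0:6,v1:3,v2:inf,v3:inf,v4:inf,v5:0,v6:inf,v7:inf
step 2: dist = v0:6,v1:3,v2:inf,v3:7,v4:inf,v5:0,v6:21,v7:inf
step 3: dist = v0:6,v1:3,v2:inf,v3:7,v4:inf,v5:0,v6:19,v7:26
step 4: dist = v0:6,v1:3,v2:inf,v3:7,v4:inf,v5:0,v6:19,v7:24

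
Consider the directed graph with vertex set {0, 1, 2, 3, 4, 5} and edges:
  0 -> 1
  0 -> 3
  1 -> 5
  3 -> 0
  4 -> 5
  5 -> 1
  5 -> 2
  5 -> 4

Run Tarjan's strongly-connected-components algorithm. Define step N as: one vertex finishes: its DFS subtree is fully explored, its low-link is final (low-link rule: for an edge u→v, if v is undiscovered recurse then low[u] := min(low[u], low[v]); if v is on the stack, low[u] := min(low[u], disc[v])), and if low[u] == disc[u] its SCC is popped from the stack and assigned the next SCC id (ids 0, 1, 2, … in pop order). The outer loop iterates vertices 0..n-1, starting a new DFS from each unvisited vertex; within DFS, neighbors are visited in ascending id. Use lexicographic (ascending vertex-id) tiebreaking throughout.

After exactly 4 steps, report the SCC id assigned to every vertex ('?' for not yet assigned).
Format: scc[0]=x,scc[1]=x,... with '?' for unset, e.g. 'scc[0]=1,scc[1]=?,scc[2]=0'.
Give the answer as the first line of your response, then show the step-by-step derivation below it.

scc[0]=?,scc[1]=1,scc[2]=0,scc[3]=?,scc[4]=1,scc[5]=1

step 1: low=(low[0]=0,low[1]=1,low[2]=3,low[3]=?,low[4]=?,low[5]=1); scc=(scc[0]=?,scc[1]=?,scc[2]=0,scc[3]=?,scc[4]=?,scc[5]=?)
step 2: low=(low[0]=0,low[1]=1,low[2]=3,low[3]=?,low[4]=2,low[5]=1); scc=(scc[0]=?,scc[1]=?,scc[2]=0,scc[3]=?,scc[4]=?,scc[5]=?)
step 3: low=(low[0]=0,low[1]=1,low[2]=3,low[3]=?,low[4]=2,low[5]=1); scc=(scc[0]=?,scc[1]=?,scc[2]=0,scc[3]=?,scc[4]=?,scc[5]=?)
step 4: low=(low[0]=0,low[1]=1,low[2]=3,low[3]=?,low[4]=2,low[5]=1); scc=(scc[0]=?,scc[1]=1,scc[2]=0,scc[3]=?,scc[4]=1,scc[5]=1)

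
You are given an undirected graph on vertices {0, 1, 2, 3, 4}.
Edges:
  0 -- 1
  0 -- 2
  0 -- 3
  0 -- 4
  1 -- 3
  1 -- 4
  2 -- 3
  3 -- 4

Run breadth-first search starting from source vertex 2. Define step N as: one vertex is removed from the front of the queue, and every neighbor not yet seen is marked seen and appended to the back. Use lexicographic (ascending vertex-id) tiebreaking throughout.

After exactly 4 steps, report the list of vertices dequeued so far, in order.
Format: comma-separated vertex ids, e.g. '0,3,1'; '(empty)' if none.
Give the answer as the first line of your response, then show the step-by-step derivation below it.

2,0,3,1

step 1: dequeue 2; queue=[0,3]; order=2
step 2: dequeue 0; queue=[3,1,4]; order=2,0
step 3: dequeue 3; queue=[1,4]; order=2,0,3
step 4: dequeue 1; queue=[4]; order=2,0,3,1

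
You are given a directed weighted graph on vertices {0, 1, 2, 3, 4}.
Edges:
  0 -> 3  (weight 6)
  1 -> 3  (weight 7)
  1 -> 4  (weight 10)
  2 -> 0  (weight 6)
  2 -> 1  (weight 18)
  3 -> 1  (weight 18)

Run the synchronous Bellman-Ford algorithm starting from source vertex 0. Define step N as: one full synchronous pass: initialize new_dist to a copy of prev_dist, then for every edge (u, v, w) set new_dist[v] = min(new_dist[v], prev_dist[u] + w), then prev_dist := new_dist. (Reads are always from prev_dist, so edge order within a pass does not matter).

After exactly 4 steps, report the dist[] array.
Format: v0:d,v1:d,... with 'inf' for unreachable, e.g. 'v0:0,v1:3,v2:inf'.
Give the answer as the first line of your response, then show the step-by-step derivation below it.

v0:0,v1:24,v2:inf,v3:6,v4:34

step 1: dist = v0:0,v1:inf,v2:inf,v3:6,v4:inf
step 2: dist = v0:0,v1:24,v2:inf,v3:6,v4:inf
step 3: dist = v0:0,v1:24,v2:inf,v3:6,v4:34
step 4: dist = v0:0,v1:24,v2:inf,v3:6,v4:34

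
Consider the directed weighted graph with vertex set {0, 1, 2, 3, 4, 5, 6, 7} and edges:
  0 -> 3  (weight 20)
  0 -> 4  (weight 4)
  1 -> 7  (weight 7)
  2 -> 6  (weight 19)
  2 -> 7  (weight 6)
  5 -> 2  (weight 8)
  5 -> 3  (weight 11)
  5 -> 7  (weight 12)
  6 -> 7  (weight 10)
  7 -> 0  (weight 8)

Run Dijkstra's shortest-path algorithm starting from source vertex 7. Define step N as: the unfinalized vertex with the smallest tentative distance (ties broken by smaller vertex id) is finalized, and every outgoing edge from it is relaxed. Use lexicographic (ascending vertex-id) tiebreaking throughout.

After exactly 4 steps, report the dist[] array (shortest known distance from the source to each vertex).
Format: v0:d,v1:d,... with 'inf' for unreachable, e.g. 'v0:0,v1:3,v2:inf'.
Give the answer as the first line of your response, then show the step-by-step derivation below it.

v0:8,v1:inf,v2:inf,v3:28,v4:12,v5:inf,v6:inf,v7:0

step 1: dist = v0:8,v1:inf,v2:inf,v3:inf,v4:inf,v5:inf,v6:inf,v7:0
step 2: dist = v0:8,v1:inf,v2:inf,v3:28,v4:12,v5:inf,v6:inf,v7:0
step 3: dist = v0:8,v1:inf,v2:inf,v3:28,v4:12,v5:inf,v6:inf,v7:0
step 4: dist = v0:8,v1:inf,v2:inf,v3:28,v4:12,v5:inf,v6:inf,v7:0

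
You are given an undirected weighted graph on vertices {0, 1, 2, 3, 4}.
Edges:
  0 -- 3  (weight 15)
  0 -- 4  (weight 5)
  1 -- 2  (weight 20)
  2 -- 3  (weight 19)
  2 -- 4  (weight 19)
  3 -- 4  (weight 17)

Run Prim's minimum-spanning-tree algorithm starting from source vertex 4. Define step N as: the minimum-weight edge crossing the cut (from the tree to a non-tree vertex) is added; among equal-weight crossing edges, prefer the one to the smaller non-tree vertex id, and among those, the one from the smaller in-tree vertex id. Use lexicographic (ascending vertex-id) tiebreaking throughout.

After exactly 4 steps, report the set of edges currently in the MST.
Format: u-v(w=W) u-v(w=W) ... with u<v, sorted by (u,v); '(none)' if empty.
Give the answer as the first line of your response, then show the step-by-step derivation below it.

0-3(w=15) 0-4(w=5) 1-2(w=20) 2-3(w=19)

step 1: add edge 0-4 (w=5); MST = {0-4(w=5)}
step 2: add edge 0-3 (w=15); MST = {0-3(w=15) 0-4(w=5)}
step 3: add edge 2-3 (w=19); MST = {0-3(w=15) 0-4(w=5) 2-3(w=19)}
step 4: add edge 1-2 (w=20); MST = {0-3(w=15) 0-4(w=5) 1-2(w=20) 2-3(w=19)}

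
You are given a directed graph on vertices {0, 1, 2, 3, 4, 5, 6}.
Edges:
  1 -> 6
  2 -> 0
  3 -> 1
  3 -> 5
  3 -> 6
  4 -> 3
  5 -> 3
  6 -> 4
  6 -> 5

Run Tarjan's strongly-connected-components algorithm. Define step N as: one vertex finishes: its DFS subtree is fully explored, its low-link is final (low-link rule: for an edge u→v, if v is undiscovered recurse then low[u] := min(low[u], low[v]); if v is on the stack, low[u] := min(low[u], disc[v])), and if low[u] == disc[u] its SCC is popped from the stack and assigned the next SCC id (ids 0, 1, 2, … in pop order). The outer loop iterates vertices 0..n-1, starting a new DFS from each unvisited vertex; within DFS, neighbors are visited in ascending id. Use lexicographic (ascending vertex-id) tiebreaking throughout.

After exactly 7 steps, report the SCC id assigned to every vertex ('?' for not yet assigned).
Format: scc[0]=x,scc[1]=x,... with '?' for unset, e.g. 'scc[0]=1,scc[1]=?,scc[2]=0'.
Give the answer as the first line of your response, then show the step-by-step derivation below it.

scc[0]=0,scc[1]=1,scc[2]=2,scc[3]=1,scc[4]=1,scc[5]=1,scc[6]=1

step 1: low=(low[0]=0,low[1]=?,low[2]=?,low[3]=?,low[4]=?,low[5]=?,low[6]=?); scc=(scc[0]=0,scc[1]=?,scc[2]=?,scc[3]=?,scc[4]=?,scc[5]=?,scc[6]=?)
step 2: low=(low[0]=0,low[1]=1,low[2]=?,low[3]=1,low[4]=3,low[5]=4,low[6]=2); scc=(scc[0]=0,scc[1]=?,scc[2]=?,scc[3]=?,scc[4]=?,scc[5]=?,scc[6]=?)
step 3: low=(low[0]=0,low[1]=1,low[2]=?,low[3]=1,low[4]=3,low[5]=4,low[6]=2); scc=(scc[0]=0,scc[1]=?,scc[2]=?,scc[3]=?,scc[4]=?,scc[5]=?,scc[6]=?)
step 4: low=(low[0]=0,low[1]=1,low[2]=?,low[3]=1,low[4]=1,low[5]=4,low[6]=2); scc=(scc[0]=0,scc[1]=?,scc[2]=?,scc[3]=?,scc[4]=?,scc[5]=?,scc[6]=?)
step 5: low=(low[0]=0,low[1]=1,low[2]=?,low[3]=1,low[4]=1,low[5]=4,low[6]=1); scc=(scc[0]=0,scc[1]=?,scc[2]=?,scc[3]=?,scc[4]=?,scc[5]=?,scc[6]=?)
step 6: low=(low[0]=0,low[1]=1,low[2]=?,low[3]=1,low[4]=1,low[5]=4,low[6]=1); scc=(scc[0]=0,scc[1]=1,scc[2]=?,scc[3]=1,scc[4]=1,scc[5]=1,scc[6]=1)
step 7: low=(low[0]=0,low[1]=1,low[2]=6,low[3]=1,low[4]=1,low[5]=4,low[6]=1); scc=(scc[0]=0,scc[1]=1,scc[2]=2,scc[3]=1,scc[4]=1,scc[5]=1,scc[6]=1)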